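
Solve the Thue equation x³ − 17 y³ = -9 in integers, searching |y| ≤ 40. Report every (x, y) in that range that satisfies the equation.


The equation is x³ - 17y³ = -9. For fixed y, x³ = 17·y³ − 9, so a solution requires the RHS to be a perfect cube.
Strategy: iterate y from -40 to 40, compute RHS = 17·y³ − 9, and check whether it is a (positive or negative) perfect cube.
Check small values of y:
  y = 0: RHS = -9 is not a perfect cube.
  y = 1: RHS = 8 = (2)³ ⇒ x = 2 works.
  y = -1: RHS = -26 is not a perfect cube.
  y = 2: RHS = 127 is not a perfect cube.
  y = -2: RHS = -145 is not a perfect cube.
  y = 3: RHS = 450 is not a perfect cube.
  y = -3: RHS = -468 is not a perfect cube.
Continuing the search up to |y| = 40 finds no further solutions beyond those listed.
Collected solutions: (2, 1).

Solutions (with |y| ≤ 40): (2, 1).


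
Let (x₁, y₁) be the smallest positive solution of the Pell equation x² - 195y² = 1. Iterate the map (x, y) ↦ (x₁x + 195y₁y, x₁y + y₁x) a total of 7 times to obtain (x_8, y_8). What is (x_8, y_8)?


Step 1: Find the fundamental solution (x₁, y₁) of x² - 195y² = 1.
  Expand √195 as a continued fraction. a₀ = ⌊√195⌋ = 13; iterate m_{k+1} = d_k·a_k − m_k, d_{k+1} = (195 − m_{k+1}²)/d_k, a_{k+1} = ⌊(a₀ + m_{k+1})/d_{k+1}⌋ (starting m₀ = 0, d₀ = 1), with convergents p_k = a_k·p_{k-1} + p_{k-2}, q_k = a_k·q_{k-1} + q_{k-2} (p₋₁ = 1, q₋₁ = 0):
  k = 0: a₀ = 13; p₀/q₀ = 13/1; p₀² − 195·q₀² = 169 − 195 = -26.
  k = 1: m = 13, d = 26, a = ⌊(13 + 13)/26⌋ = 1; p/q = (1·13 + 1)/(1·1 + 0) = 14/1; p² − 195·q² = 196 − 195 = 1.
  The first convergent with p² − 195·q² = 1 gives the fundamental solution (x₁, y₁) = (14, 1).
Step 2: Apply the recurrence (x_{n+1}, y_{n+1}) = (x₁x_n + 195y₁y_n, x₁y_n + y₁x_n) repeatedly.
  From (x_1, y_1) = (14, 1): x_2 = 14·14 + 195·1·1 = 391; y_2 = 14·1 + 1·14 = 28.
  From (x_2, y_2) = (391, 28): x_3 = 14·391 + 195·1·28 = 10934; y_3 = 14·28 + 1·391 = 783.
  From (x_3, y_3) = (10934, 783): x_4 = 14·10934 + 195·1·783 = 305761; y_4 = 14·783 + 1·10934 = 21896.
  From (x_4, y_4) = (305761, 21896): x_5 = 14·305761 + 195·1·21896 = 8550374; y_5 = 14·21896 + 1·305761 = 612305.
  From (x_5, y_5) = (8550374, 612305): x_6 = 14·8550374 + 195·1·612305 = 239104711; y_6 = 14·612305 + 1·8550374 = 17122644.
  From (x_6, y_6) = (239104711, 17122644): x_7 = 14·239104711 + 195·1·17122644 = 6686381534; y_7 = 14·17122644 + 1·239104711 = 478821727.
  From (x_7, y_7) = (6686381534, 478821727): x_8 = 14·6686381534 + 195·1·478821727 = 186979578241; y_8 = 14·478821727 + 1·6686381534 = 13389885712.
Step 3: Verify x_8² - 195·y_8² = 34961362679182240654081 - 34961362679182240654080 = 1 (should be 1). ✓

(x_1, y_1) = (14, 1); (x_8, y_8) = (186979578241, 13389885712).


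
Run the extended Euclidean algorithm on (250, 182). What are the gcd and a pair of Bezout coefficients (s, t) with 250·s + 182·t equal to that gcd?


Euclidean algorithm on (250, 182) — divide until remainder is 0:
  250 = 1 · 182 + 68
  182 = 2 · 68 + 46
  68 = 1 · 46 + 22
  46 = 2 · 22 + 2
  22 = 11 · 2 + 0
gcd(250, 182) = 2.
Track Bezout coefficients alongside the remainders: start with r₀ = 250 = a·1 + b·0 (s = 1, t = 0) and r₁ = 182 = a·0 + b·1 (s = 0, t = 1); each new remainder r_{k+1} = r_{k-1} − q_k·r_k inherits s_{k+1} = s_{k-1} − q_k·s_k, t_{k+1} = t_{k-1} − q_k·t_k, so r_k = a·s_k + b·t_k at every step:
  q = 1: r = 68, s = 1 − 1·0 = 1, t = 0 − 1·1 = -1  (check: 250·1 + 182·(-1) = 68)
  q = 2: r = 46, s = 0 − 2·1 = -2, t = 1 − 2·(-1) = 3  (check: 250·(-2) + 182·3 = 46)
  q = 1: r = 22, s = 1 − 1·(-2) = 3, t = -1 − 1·3 = -4  (check: 250·3 + 182·(-4) = 22)
  q = 2: r = 2, s = -2 − 2·3 = -8, t = 3 − 2·(-4) = 11  (check: 250·(-8) + 182·11 = 2)
The row with r = 2 (the gcd) gives the Bezout coefficients s = -8, t = 11.
Result: 250 · (-8) + 182 · (11) = 2.

gcd(250, 182) = 2; s = -8, t = 11 (check: 250·(-8) + 182·11 = 2).


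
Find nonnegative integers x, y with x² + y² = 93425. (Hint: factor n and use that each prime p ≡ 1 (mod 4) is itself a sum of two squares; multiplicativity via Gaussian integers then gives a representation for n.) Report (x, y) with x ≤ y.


Step 1: Factor n = 93425 = 5^2 · 37 · 101.
Step 2: Check the mod-4 condition on each prime factor: 5 ≡ 1 (mod 4), exponent 2; 37 ≡ 1 (mod 4), exponent 1; 101 ≡ 1 (mod 4), exponent 1.
All primes ≡ 3 (mod 4) appear to even exponent (or don't appear), so by the two-squares theorem n IS expressible as a sum of two squares.
Step 3: Build a representation. Group n = k² · m with k = 5 and m = 37 · 101 = 3737 (a product of primes ≡ 1 (mod 4)); a representation of m scales to one of n via (k·x)² + (k·y)² = k²(x² + y²). Each prime p ≡ 1 (mod 4) is itself a sum of two squares; find a² by testing p − a² for a perfect square:
  37: 37 − 1² = 36 = 6² ⇒ 37 = 1² + 6².
  101: 101 − 1² = 100 = 10² ⇒ 101 = 1² + 10².
  Combine using the Brahmagupta–Fibonacci identity (a² + b²)(c² + d²) = (ac − bd)² + (ad + bc)² = (ac + bd)² + (ad − bc)²:
  37 · 101 = 3737: from (1² + 6²)(1² + 10²), take (1·1 − 6·10, 1·10 + 6·1) = (1 − 60, 10 + 6) = (-59, 16); dropping signs (only squares matter) gives (59, 16); check 59² + 16² = 3481 + 256 = 3737 ✓.
  Scale by k = 5: (5·59, 5·16) = (295, 80).
Step 4: Order so x ≤ y and verify: 80² + 295² = 6400 + 87025 = 93425 = n. ✓

n = 93425 = 80² + 295² (one valid representation with x ≤ y).


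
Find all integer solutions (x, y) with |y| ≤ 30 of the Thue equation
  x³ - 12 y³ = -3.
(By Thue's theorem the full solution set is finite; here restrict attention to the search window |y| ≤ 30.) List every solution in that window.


The equation is x³ - 12y³ = -3. For fixed y, x³ = 12·y³ − 3, so a solution requires the RHS to be a perfect cube.
Strategy: iterate y from -30 to 30, compute RHS = 12·y³ − 3, and check whether it is a (positive or negative) perfect cube.
Check small values of y:
  y = 0: RHS = -3 is not a perfect cube.
  y = 1: RHS = 9 is not a perfect cube.
  y = -1: RHS = -15 is not a perfect cube.
  y = 2: RHS = 93 is not a perfect cube.
  y = -2: RHS = -99 is not a perfect cube.
  y = 3: RHS = 321 is not a perfect cube.
  y = -3: RHS = -327 is not a perfect cube.
Continuing the search up to |y| = 30 finds no solutions either.
No (x, y) in the scanned range satisfies the equation.

No integer solutions with |y| ≤ 30.


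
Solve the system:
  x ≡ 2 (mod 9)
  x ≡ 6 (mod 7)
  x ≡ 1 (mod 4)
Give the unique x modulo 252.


Moduli 9, 7, 4 are pairwise coprime; by CRT there is a unique solution modulo M = 9 · 7 · 4 = 252.
Solve pairwise, accumulating the modulus:
  Start with x ≡ 2 (mod 9).
  Combine with x ≡ 6 (mod 7): since gcd(9, 7) = 1, we get a unique residue mod 63.
    Write x = 2 + 9·t and substitute into x ≡ 6 (mod 7): 9·t ≡ 6 − 2 = 4 (mod 7).
    Reduce coefficients mod 7: 2·t ≡ 4 (mod 7).
    The inverse of 2 mod 7 is 4 (since 2·4 = 8 = 1·7 + 1), so t ≡ 4·4 = 16 ≡ 2 (mod 7).
    Then x = 2 + 9·2 = 20, valid modulo lcm(9, 7) = 63: x ≡ 20 (mod 63).
  Combine with x ≡ 1 (mod 4): since gcd(63, 4) = 1, we get a unique residue mod 252.
    Write x = 20 + 63·t and substitute into x ≡ 1 (mod 4): 63·t ≡ 1 − 20 = -19 (mod 4).
    Reduce coefficients mod 4: 3·t ≡ 1 (mod 4).
    The inverse of 3 mod 4 is 3 (since 3·3 = 9 = 2·4 + 1), so t ≡ 3·1 = 3 ≡ 3 (mod 4).
    Then x = 20 + 63·3 = 209, valid modulo lcm(63, 4) = 252: x ≡ 209 (mod 252).
Verify: 209 mod 9 = 2 ✓, 209 mod 7 = 6 ✓, 209 mod 4 = 1 ✓.

x ≡ 209 (mod 252).


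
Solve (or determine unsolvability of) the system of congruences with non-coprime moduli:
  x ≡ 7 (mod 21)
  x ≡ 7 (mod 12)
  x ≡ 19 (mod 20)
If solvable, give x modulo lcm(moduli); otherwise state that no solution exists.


Moduli 21, 12, 20 are not pairwise coprime, so CRT works modulo lcm(m_i) when all pairwise compatibility conditions hold.
Pairwise compatibility: gcd(m_i, m_j) must divide a_i - a_j for every pair.
Merge one congruence at a time:
  Start: x ≡ 7 (mod 21).
  Combine with x ≡ 7 (mod 12): gcd(21, 12) = 3; 7 - 7 = 0, which IS divisible by 3, so compatible.
    Write x = 7 + 21·t and substitute into x ≡ 7 (mod 12): 21·t ≡ 7 − 7 = 0 (mod 12).
    Divide the congruence (and modulus) by g = 3: 7·t ≡ 0 (mod 4).
    Reduce coefficients mod 4: 3·t ≡ 0 (mod 4).
    The inverse of 3 mod 4 is 3 (since 3·3 = 9 = 2·4 + 1), so t ≡ 3·0 = 0 ≡ 0 (mod 4).
    Then x = 7 + 21·0 = 7, valid modulo lcm(21, 12) = 84: x ≡ 7 (mod 84).
  Combine with x ≡ 19 (mod 20): gcd(84, 20) = 4; 19 - 7 = 12, which IS divisible by 4, so compatible.
    Write x = 7 + 84·t and substitute into x ≡ 19 (mod 20): 84·t ≡ 19 − 7 = 12 (mod 20).
    Divide the congruence (and modulus) by g = 4: 21·t ≡ 3 (mod 5).
    Reduce coefficients mod 5: 1·t ≡ 3 (mod 5).
    So t ≡ 3 (mod 5).
    Then x = 7 + 84·3 = 259, valid modulo lcm(84, 20) = 420: x ≡ 259 (mod 420).
Verify: 259 mod 21 = 7, 259 mod 12 = 7, 259 mod 20 = 19.

x ≡ 259 (mod 420).


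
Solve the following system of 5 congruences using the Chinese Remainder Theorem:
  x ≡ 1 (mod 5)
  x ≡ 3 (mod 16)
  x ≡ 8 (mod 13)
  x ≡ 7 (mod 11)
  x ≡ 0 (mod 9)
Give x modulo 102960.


Product of moduli M = 5 · 16 · 13 · 11 · 9 = 102960.
Merge one congruence at a time:
  Start: x ≡ 1 (mod 5).
  Combine with x ≡ 3 (mod 16); new modulus lcm = 80.
    Write x = 1 + 5·t and substitute into x ≡ 3 (mod 16): 5·t ≡ 3 − 1 = 2 (mod 16).
    The inverse of 5 mod 16 is 13 (since 5·13 = 65 = 4·16 + 1), so t ≡ 13·2 = 26 ≡ 10 (mod 16).
    Then x = 1 + 5·10 = 51, valid modulo lcm(5, 16) = 80: x ≡ 51 (mod 80).
  Combine with x ≡ 8 (mod 13); new modulus lcm = 1040.
    Write x = 51 + 80·t and substitute into x ≡ 8 (mod 13): 80·t ≡ 8 − 51 = -43 (mod 13).
    Reduce coefficients mod 13: 2·t ≡ 9 (mod 13).
    The inverse of 2 mod 13 is 7 (since 2·7 = 14 = 1·13 + 1), so t ≡ 7·9 = 63 ≡ 11 (mod 13).
    Then x = 51 + 80·11 = 931, valid modulo lcm(80, 13) = 1040: x ≡ 931 (mod 1040).
  Combine with x ≡ 7 (mod 11); new modulus lcm = 11440.
    Write x = 931 + 1040·t and substitute into x ≡ 7 (mod 11): 1040·t ≡ 7 − 931 = -924 (mod 11).
    Reduce coefficients mod 11: 6·t ≡ 0 (mod 11).
    The inverse of 6 mod 11 is 2 (since 6·2 = 12 = 1·11 + 1), so t ≡ 2·0 = 0 ≡ 0 (mod 11).
    Then x = 931 + 1040·0 = 931, valid modulo lcm(1040, 11) = 11440: x ≡ 931 (mod 11440).
  Combine with x ≡ 0 (mod 9); new modulus lcm = 102960.
    Write x = 931 + 11440·t and substitute into x ≡ 0 (mod 9): 11440·t ≡ 0 − 931 = -931 (mod 9).
    Reduce coefficients mod 9: 1·t ≡ 5 (mod 9).
    So t ≡ 5 (mod 9).
    Then x = 931 + 11440·5 = 58131, valid modulo lcm(11440, 9) = 102960: x ≡ 58131 (mod 102960).
Verify against each original: 58131 mod 5 = 1, 58131 mod 16 = 3, 58131 mod 13 = 8, 58131 mod 11 = 7, 58131 mod 9 = 0.

x ≡ 58131 (mod 102960).


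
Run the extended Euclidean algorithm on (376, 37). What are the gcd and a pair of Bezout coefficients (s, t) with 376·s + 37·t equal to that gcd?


Euclidean algorithm on (376, 37) — divide until remainder is 0:
  376 = 10 · 37 + 6
  37 = 6 · 6 + 1
  6 = 6 · 1 + 0
gcd(376, 37) = 1.
Track Bezout coefficients alongside the remainders: start with r₀ = 376 = a·1 + b·0 (s = 1, t = 0) and r₁ = 37 = a·0 + b·1 (s = 0, t = 1); each new remainder r_{k+1} = r_{k-1} − q_k·r_k inherits s_{k+1} = s_{k-1} − q_k·s_k, t_{k+1} = t_{k-1} − q_k·t_k, so r_k = a·s_k + b·t_k at every step:
  q = 10: r = 6, s = 1 − 10·0 = 1, t = 0 − 10·1 = -10  (check: 376·1 + 37·(-10) = 6)
  q = 6: r = 1, s = 0 − 6·1 = -6, t = 1 − 6·(-10) = 61  (check: 376·(-6) + 37·61 = 1)
The row with r = 1 (the gcd) gives the Bezout coefficients s = -6, t = 61.
Result: 376 · (-6) + 37 · (61) = 1.

gcd(376, 37) = 1; s = -6, t = 61 (check: 376·(-6) + 37·61 = 1).


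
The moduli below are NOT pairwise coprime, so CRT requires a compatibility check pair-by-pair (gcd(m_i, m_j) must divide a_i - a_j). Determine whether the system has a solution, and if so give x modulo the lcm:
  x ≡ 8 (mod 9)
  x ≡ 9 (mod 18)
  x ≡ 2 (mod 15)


Moduli 9, 18, 15 are not pairwise coprime, so CRT works modulo lcm(m_i) when all pairwise compatibility conditions hold.
Pairwise compatibility: gcd(m_i, m_j) must divide a_i - a_j for every pair.
Merge one congruence at a time:
  Start: x ≡ 8 (mod 9).
  Combine with x ≡ 9 (mod 18): gcd(9, 18) = 9, and 9 - 8 = 1 is NOT divisible by 9.
    ⇒ system is inconsistent (no integer solution).

No solution (the system is inconsistent).


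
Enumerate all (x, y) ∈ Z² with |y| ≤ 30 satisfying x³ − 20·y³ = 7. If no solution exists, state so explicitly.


The equation is x³ - 20y³ = 7. For fixed y, x³ = 20·y³ + 7, so a solution requires the RHS to be a perfect cube.
Strategy: iterate y from -30 to 30, compute RHS = 20·y³ + 7, and check whether it is a (positive or negative) perfect cube.
Check small values of y:
  y = 0: RHS = 7 is not a perfect cube.
  y = 1: RHS = 27 = (3)³ ⇒ x = 3 works.
  y = -1: RHS = -13 is not a perfect cube.
  y = 2: RHS = 167 is not a perfect cube.
  y = -2: RHS = -153 is not a perfect cube.
  y = 3: RHS = 547 is not a perfect cube.
  y = -3: RHS = -533 is not a perfect cube.
Continuing the search up to |y| = 30 finds no further solutions beyond those listed.
Collected solutions: (3, 1).

Solutions (with |y| ≤ 30): (3, 1).


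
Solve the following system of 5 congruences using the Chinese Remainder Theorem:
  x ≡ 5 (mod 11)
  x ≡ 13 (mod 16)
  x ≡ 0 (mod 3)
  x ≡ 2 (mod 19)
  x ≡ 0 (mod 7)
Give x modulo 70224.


Product of moduli M = 11 · 16 · 3 · 19 · 7 = 70224.
Merge one congruence at a time:
  Start: x ≡ 5 (mod 11).
  Combine with x ≡ 13 (mod 16); new modulus lcm = 176.
    Write x = 5 + 11·t and substitute into x ≡ 13 (mod 16): 11·t ≡ 13 − 5 = 8 (mod 16).
    The inverse of 11 mod 16 is 3 (since 11·3 = 33 = 2·16 + 1), so t ≡ 3·8 = 24 ≡ 8 (mod 16).
    Then x = 5 + 11·8 = 93, valid modulo lcm(11, 16) = 176: x ≡ 93 (mod 176).
  Combine with x ≡ 0 (mod 3); new modulus lcm = 528.
    Write x = 93 + 176·t and substitute into x ≡ 0 (mod 3): 176·t ≡ 0 − 93 = -93 (mod 3).
    Reduce coefficients mod 3: 2·t ≡ 0 (mod 3).
    The inverse of 2 mod 3 is 2 (since 2·2 = 4 = 1·3 + 1), so t ≡ 2·0 = 0 ≡ 0 (mod 3).
    Then x = 93 + 176·0 = 93, valid modulo lcm(176, 3) = 528: x ≡ 93 (mod 528).
  Combine with x ≡ 2 (mod 19); new modulus lcm = 10032.
    Write x = 93 + 528·t and substitute into x ≡ 2 (mod 19): 528·t ≡ 2 − 93 = -91 (mod 19).
    Reduce coefficients mod 19: 15·t ≡ 4 (mod 19).
    The inverse of 15 mod 19 is 14 (since 15·14 = 210 = 11·19 + 1), so t ≡ 14·4 = 56 ≡ 18 (mod 19).
    Then x = 93 + 528·18 = 9597, valid modulo lcm(528, 19) = 10032: x ≡ 9597 (mod 10032).
  Combine with x ≡ 0 (mod 7); new modulus lcm = 70224.
    Write x = 9597 + 10032·t and substitute into x ≡ 0 (mod 7): 10032·t ≡ 0 − 9597 = -9597 (mod 7).
    Reduce coefficients mod 7: 1·t ≡ 0 (mod 7).
    So t ≡ 0 (mod 7).
    Then x = 9597 + 10032·0 = 9597, valid modulo lcm(10032, 7) = 70224: x ≡ 9597 (mod 70224).
Verify against each original: 9597 mod 11 = 5, 9597 mod 16 = 13, 9597 mod 3 = 0, 9597 mod 19 = 2, 9597 mod 7 = 0.

x ≡ 9597 (mod 70224).


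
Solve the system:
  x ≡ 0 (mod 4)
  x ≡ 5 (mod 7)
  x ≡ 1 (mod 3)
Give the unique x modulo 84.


Moduli 4, 7, 3 are pairwise coprime; by CRT there is a unique solution modulo M = 4 · 7 · 3 = 84.
Solve pairwise, accumulating the modulus:
  Start with x ≡ 0 (mod 4).
  Combine with x ≡ 5 (mod 7): since gcd(4, 7) = 1, we get a unique residue mod 28.
    Write x = 0 + 4·t and substitute into x ≡ 5 (mod 7): 4·t ≡ 5 − 0 = 5 (mod 7).
    The inverse of 4 mod 7 is 2 (since 4·2 = 8 = 1·7 + 1), so t ≡ 2·5 = 10 ≡ 3 (mod 7).
    Then x = 0 + 4·3 = 12, valid modulo lcm(4, 7) = 28: x ≡ 12 (mod 28).
  Combine with x ≡ 1 (mod 3): since gcd(28, 3) = 1, we get a unique residue mod 84.
    Write x = 12 + 28·t and substitute into x ≡ 1 (mod 3): 28·t ≡ 1 − 12 = -11 (mod 3).
    Reduce coefficients mod 3: 1·t ≡ 1 (mod 3).
    So t ≡ 1 (mod 3).
    Then x = 12 + 28·1 = 40, valid modulo lcm(28, 3) = 84: x ≡ 40 (mod 84).
Verify: 40 mod 4 = 0 ✓, 40 mod 7 = 5 ✓, 40 mod 3 = 1 ✓.

x ≡ 40 (mod 84).


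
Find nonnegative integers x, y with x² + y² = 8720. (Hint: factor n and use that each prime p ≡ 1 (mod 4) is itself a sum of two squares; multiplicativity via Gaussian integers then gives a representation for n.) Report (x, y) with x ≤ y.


Step 1: Factor n = 8720 = 2^4 · 5 · 109.
Step 2: Check the mod-4 condition on each prime factor: 2 = 2 (special); 5 ≡ 1 (mod 4), exponent 1; 109 ≡ 1 (mod 4), exponent 1.
All primes ≡ 3 (mod 4) appear to even exponent (or don't appear), so by the two-squares theorem n IS expressible as a sum of two squares.
Step 3: Build a representation. Group n = k² · m with k = 4 and m = 5 · 109 = 545 (a product of primes ≡ 1 (mod 4)); a representation of m scales to one of n via (k·x)² + (k·y)² = k²(x² + y²). Each prime p ≡ 1 (mod 4) is itself a sum of two squares; find a² by testing p − a² for a perfect square:
  5: 5 − 1² = 4 = 2² ⇒ 5 = 1² + 2².
  109: 109 − 1² = 108, 109 − 2² = 105, 109 − 3² = 100 = 10² ⇒ 109 = 3² + 10².
  Combine using the Brahmagupta–Fibonacci identity (a² + b²)(c² + d²) = (ac − bd)² + (ad + bc)² = (ac + bd)² + (ad − bc)²:
  5 · 109 = 545: from (1² + 2²)(3² + 10²), take (1·3 − 2·10, 1·10 + 2·3) = (3 − 20, 10 + 6) = (-17, 16); dropping signs (only squares matter) gives (17, 16); check 17² + 16² = 289 + 256 = 545 ✓.
  Scale by k = 4: (4·17, 4·16) = (68, 64).
Step 4: Order so x ≤ y and verify: 64² + 68² = 4096 + 4624 = 8720 = n. ✓

n = 8720 = 64² + 68² (one valid representation with x ≤ y).


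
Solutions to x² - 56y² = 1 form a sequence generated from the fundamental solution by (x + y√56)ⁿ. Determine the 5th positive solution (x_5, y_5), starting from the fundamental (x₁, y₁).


Step 1: Find the fundamental solution (x₁, y₁) of x² - 56y² = 1.
  Expand √56 as a continued fraction. a₀ = ⌊√56⌋ = 7; iterate m_{k+1} = d_k·a_k − m_k, d_{k+1} = (56 − m_{k+1}²)/d_k, a_{k+1} = ⌊(a₀ + m_{k+1})/d_{k+1}⌋ (starting m₀ = 0, d₀ = 1), with convergents p_k = a_k·p_{k-1} + p_{k-2}, q_k = a_k·q_{k-1} + q_{k-2} (p₋₁ = 1, q₋₁ = 0):
  k = 0: a₀ = 7; p₀/q₀ = 7/1; p₀² − 56·q₀² = 49 − 56 = -7.
  k = 1: m = 7, d = 7, a = ⌊(7 + 7)/7⌋ = 2; p/q = (2·7 + 1)/(2·1 + 0) = 15/2; p² − 56·q² = 225 − 224 = 1.
  The first convergent with p² − 56·q² = 1 gives the fundamental solution (x₁, y₁) = (15, 2).
Step 2: Apply the recurrence (x_{n+1}, y_{n+1}) = (x₁x_n + 56y₁y_n, x₁y_n + y₁x_n) repeatedly.
  From (x_1, y_1) = (15, 2): x_2 = 15·15 + 56·2·2 = 449; y_2 = 15·2 + 2·15 = 60.
  From (x_2, y_2) = (449, 60): x_3 = 15·449 + 56·2·60 = 13455; y_3 = 15·60 + 2·449 = 1798.
  From (x_3, y_3) = (13455, 1798): x_4 = 15·13455 + 56·2·1798 = 403201; y_4 = 15·1798 + 2·13455 = 53880.
  From (x_4, y_4) = (403201, 53880): x_5 = 15·403201 + 56·2·53880 = 12082575; y_5 = 15·53880 + 2·403201 = 1614602.
Step 3: Verify x_5² - 56·y_5² = 145988618630625 - 145988618630624 = 1 (should be 1). ✓

(x_1, y_1) = (15, 2); (x_5, y_5) = (12082575, 1614602).


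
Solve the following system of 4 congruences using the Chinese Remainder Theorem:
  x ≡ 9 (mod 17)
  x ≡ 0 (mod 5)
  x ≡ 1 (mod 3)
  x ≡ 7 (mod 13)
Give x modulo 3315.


Product of moduli M = 17 · 5 · 3 · 13 = 3315.
Merge one congruence at a time:
  Start: x ≡ 9 (mod 17).
  Combine with x ≡ 0 (mod 5); new modulus lcm = 85.
    Write x = 9 + 17·t and substitute into x ≡ 0 (mod 5): 17·t ≡ 0 − 9 = -9 (mod 5).
    Reduce coefficients mod 5: 2·t ≡ 1 (mod 5).
    The inverse of 2 mod 5 is 3 (since 2·3 = 6 = 1·5 + 1), so t ≡ 3·1 = 3 ≡ 3 (mod 5).
    Then x = 9 + 17·3 = 60, valid modulo lcm(17, 5) = 85: x ≡ 60 (mod 85).
  Combine with x ≡ 1 (mod 3); new modulus lcm = 255.
    Write x = 60 + 85·t and substitute into x ≡ 1 (mod 3): 85·t ≡ 1 − 60 = -59 (mod 3).
    Reduce coefficients mod 3: 1·t ≡ 1 (mod 3).
    So t ≡ 1 (mod 3).
    Then x = 60 + 85·1 = 145, valid modulo lcm(85, 3) = 255: x ≡ 145 (mod 255).
  Combine with x ≡ 7 (mod 13); new modulus lcm = 3315.
    Write x = 145 + 255·t and substitute into x ≡ 7 (mod 13): 255·t ≡ 7 − 145 = -138 (mod 13).
    Reduce coefficients mod 13: 8·t ≡ 5 (mod 13).
    The inverse of 8 mod 13 is 5 (since 8·5 = 40 = 3·13 + 1), so t ≡ 5·5 = 25 ≡ 12 (mod 13).
    Then x = 145 + 255·12 = 3205, valid modulo lcm(255, 13) = 3315: x ≡ 3205 (mod 3315).
Verify against each original: 3205 mod 17 = 9, 3205 mod 5 = 0, 3205 mod 3 = 1, 3205 mod 13 = 7.

x ≡ 3205 (mod 3315).


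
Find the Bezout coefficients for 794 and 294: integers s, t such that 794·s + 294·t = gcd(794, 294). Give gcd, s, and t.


Euclidean algorithm on (794, 294) — divide until remainder is 0:
  794 = 2 · 294 + 206
  294 = 1 · 206 + 88
  206 = 2 · 88 + 30
  88 = 2 · 30 + 28
  30 = 1 · 28 + 2
  28 = 14 · 2 + 0
gcd(794, 294) = 2.
Track Bezout coefficients alongside the remainders: start with r₀ = 794 = a·1 + b·0 (s = 1, t = 0) and r₁ = 294 = a·0 + b·1 (s = 0, t = 1); each new remainder r_{k+1} = r_{k-1} − q_k·r_k inherits s_{k+1} = s_{k-1} − q_k·s_k, t_{k+1} = t_{k-1} − q_k·t_k, so r_k = a·s_k + b·t_k at every step:
  q = 2: r = 206, s = 1 − 2·0 = 1, t = 0 − 2·1 = -2  (check: 794·1 + 294·(-2) = 206)
  q = 1: r = 88, s = 0 − 1·1 = -1, t = 1 − 1·(-2) = 3  (check: 794·(-1) + 294·3 = 88)
  q = 2: r = 30, s = 1 − 2·(-1) = 3, t = -2 − 2·3 = -8  (check: 794·3 + 294·(-8) = 30)
  q = 2: r = 28, s = -1 − 2·3 = -7, t = 3 − 2·(-8) = 19  (check: 794·(-7) + 294·19 = 28)
  q = 1: r = 2, s = 3 − 1·(-7) = 10, t = -8 − 1·19 = -27  (check: 794·10 + 294·(-27) = 2)
The row with r = 2 (the gcd) gives the Bezout coefficients s = 10, t = -27.
Result: 794 · (10) + 294 · (-27) = 2.

gcd(794, 294) = 2; s = 10, t = -27 (check: 794·10 + 294·(-27) = 2).


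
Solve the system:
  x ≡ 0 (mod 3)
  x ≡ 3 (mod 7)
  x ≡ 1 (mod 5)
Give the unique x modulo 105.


Moduli 3, 7, 5 are pairwise coprime; by CRT there is a unique solution modulo M = 3 · 7 · 5 = 105.
Solve pairwise, accumulating the modulus:
  Start with x ≡ 0 (mod 3).
  Combine with x ≡ 3 (mod 7): since gcd(3, 7) = 1, we get a unique residue mod 21.
    Write x = 0 + 3·t and substitute into x ≡ 3 (mod 7): 3·t ≡ 3 − 0 = 3 (mod 7).
    The inverse of 3 mod 7 is 5 (since 3·5 = 15 = 2·7 + 1), so t ≡ 5·3 = 15 ≡ 1 (mod 7).
    Then x = 0 + 3·1 = 3, valid modulo lcm(3, 7) = 21: x ≡ 3 (mod 21).
  Combine with x ≡ 1 (mod 5): since gcd(21, 5) = 1, we get a unique residue mod 105.
    Write x = 3 + 21·t and substitute into x ≡ 1 (mod 5): 21·t ≡ 1 − 3 = -2 (mod 5).
    Reduce coefficients mod 5: 1·t ≡ 3 (mod 5).
    So t ≡ 3 (mod 5).
    Then x = 3 + 21·3 = 66, valid modulo lcm(21, 5) = 105: x ≡ 66 (mod 105).
Verify: 66 mod 3 = 0 ✓, 66 mod 7 = 3 ✓, 66 mod 5 = 1 ✓.

x ≡ 66 (mod 105).


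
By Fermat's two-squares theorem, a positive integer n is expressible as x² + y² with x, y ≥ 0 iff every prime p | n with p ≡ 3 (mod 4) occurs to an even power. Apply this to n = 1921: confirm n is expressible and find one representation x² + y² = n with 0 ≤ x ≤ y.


Step 1: Factor n = 1921 = 17 · 113.
Step 2: Check the mod-4 condition on each prime factor: 17 ≡ 1 (mod 4), exponent 1; 113 ≡ 1 (mod 4), exponent 1.
All primes ≡ 3 (mod 4) appear to even exponent (or don't appear), so by the two-squares theorem n IS expressible as a sum of two squares.
Step 3: Build a representation. Here n = 17 · 113 is a product of primes ≡ 1 (mod 4). Each prime p ≡ 1 (mod 4) is itself a sum of two squares; find a² by testing p − a² for a perfect square:
  17: 17 − 1² = 16 = 4² ⇒ 17 = 1² + 4².
  113: 113 − 1² = 112, 113 − 2² = 109, 113 − 3² = 104, 113 − 4² = 97, 113 − 5² = 88, 113 − 6² = 77, 113 − 7² = 64 = 8² ⇒ 113 = 7² + 8².
  Combine using the Brahmagupta–Fibonacci identity (a² + b²)(c² + d²) = (ac − bd)² + (ad + bc)² = (ac + bd)² + (ad − bc)²:
  17 · 113 = 1921: from (1² + 4²)(7² + 8²), take (1·7 − 4·8, 1·8 + 4·7) = (7 − 32, 8 + 28) = (-25, 36); dropping signs (only squares matter) gives (25, 36); check 25² + 36² = 625 + 1296 = 1921 ✓.
Step 4: Order so x ≤ y and verify: 25² + 36² = 625 + 1296 = 1921 = n. ✓

n = 1921 = 25² + 36² (one valid representation with x ≤ y).


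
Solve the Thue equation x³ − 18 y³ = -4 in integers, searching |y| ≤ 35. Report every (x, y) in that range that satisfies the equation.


The equation is x³ - 18y³ = -4. For fixed y, x³ = 18·y³ − 4, so a solution requires the RHS to be a perfect cube.
Strategy: iterate y from -35 to 35, compute RHS = 18·y³ − 4, and check whether it is a (positive or negative) perfect cube.
Check small values of y:
  y = 0: RHS = -4 is not a perfect cube.
  y = 1: RHS = 14 is not a perfect cube.
  y = -1: RHS = -22 is not a perfect cube.
  y = 2: RHS = 140 is not a perfect cube.
  y = -2: RHS = -148 is not a perfect cube.
  y = 3: RHS = 482 is not a perfect cube.
  y = -3: RHS = -490 is not a perfect cube.
Continuing the search up to |y| = 35 finds no solutions either.
No (x, y) in the scanned range satisfies the equation.

No integer solutions with |y| ≤ 35.


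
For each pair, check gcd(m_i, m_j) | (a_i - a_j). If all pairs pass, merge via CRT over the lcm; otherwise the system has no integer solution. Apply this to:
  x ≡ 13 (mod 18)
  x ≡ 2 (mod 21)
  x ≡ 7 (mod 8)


Moduli 18, 21, 8 are not pairwise coprime, so CRT works modulo lcm(m_i) when all pairwise compatibility conditions hold.
Pairwise compatibility: gcd(m_i, m_j) must divide a_i - a_j for every pair.
Merge one congruence at a time:
  Start: x ≡ 13 (mod 18).
  Combine with x ≡ 2 (mod 21): gcd(18, 21) = 3, and 2 - 13 = -11 is NOT divisible by 3.
    ⇒ system is inconsistent (no integer solution).

No solution (the system is inconsistent).


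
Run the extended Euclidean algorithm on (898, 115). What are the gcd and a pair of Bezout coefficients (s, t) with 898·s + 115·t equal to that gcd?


Euclidean algorithm on (898, 115) — divide until remainder is 0:
  898 = 7 · 115 + 93
  115 = 1 · 93 + 22
  93 = 4 · 22 + 5
  22 = 4 · 5 + 2
  5 = 2 · 2 + 1
  2 = 2 · 1 + 0
gcd(898, 115) = 1.
Track Bezout coefficients alongside the remainders: start with r₀ = 898 = a·1 + b·0 (s = 1, t = 0) and r₁ = 115 = a·0 + b·1 (s = 0, t = 1); each new remainder r_{k+1} = r_{k-1} − q_k·r_k inherits s_{k+1} = s_{k-1} − q_k·s_k, t_{k+1} = t_{k-1} − q_k·t_k, so r_k = a·s_k + b·t_k at every step:
  q = 7: r = 93, s = 1 − 7·0 = 1, t = 0 − 7·1 = -7  (check: 898·1 + 115·(-7) = 93)
  q = 1: r = 22, s = 0 − 1·1 = -1, t = 1 − 1·(-7) = 8  (check: 898·(-1) + 115·8 = 22)
  q = 4: r = 5, s = 1 − 4·(-1) = 5, t = -7 − 4·8 = -39  (check: 898·5 + 115·(-39) = 5)
  q = 4: r = 2, s = -1 − 4·5 = -21, t = 8 − 4·(-39) = 164  (check: 898·(-21) + 115·164 = 2)
  q = 2: r = 1, s = 5 − 2·(-21) = 47, t = -39 − 2·164 = -367  (check: 898·47 + 115·(-367) = 1)
The row with r = 1 (the gcd) gives the Bezout coefficients s = 47, t = -367.
Result: 898 · (47) + 115 · (-367) = 1.

gcd(898, 115) = 1; s = 47, t = -367 (check: 898·47 + 115·(-367) = 1).


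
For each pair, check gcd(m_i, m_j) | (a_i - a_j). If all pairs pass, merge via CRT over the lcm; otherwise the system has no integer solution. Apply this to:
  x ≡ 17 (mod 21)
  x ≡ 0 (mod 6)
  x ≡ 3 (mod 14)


Moduli 21, 6, 14 are not pairwise coprime, so CRT works modulo lcm(m_i) when all pairwise compatibility conditions hold.
Pairwise compatibility: gcd(m_i, m_j) must divide a_i - a_j for every pair.
Merge one congruence at a time:
  Start: x ≡ 17 (mod 21).
  Combine with x ≡ 0 (mod 6): gcd(21, 6) = 3, and 0 - 17 = -17 is NOT divisible by 3.
    ⇒ system is inconsistent (no integer solution).

No solution (the system is inconsistent).


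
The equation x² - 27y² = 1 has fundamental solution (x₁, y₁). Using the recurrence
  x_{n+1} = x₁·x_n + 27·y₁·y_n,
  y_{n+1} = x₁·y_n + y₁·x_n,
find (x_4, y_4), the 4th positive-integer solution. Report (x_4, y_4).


Step 1: Find the fundamental solution (x₁, y₁) of x² - 27y² = 1.
  Expand √27 as a continued fraction. a₀ = ⌊√27⌋ = 5; iterate m_{k+1} = d_k·a_k − m_k, d_{k+1} = (27 − m_{k+1}²)/d_k, a_{k+1} = ⌊(a₀ + m_{k+1})/d_{k+1}⌋ (starting m₀ = 0, d₀ = 1), with convergents p_k = a_k·p_{k-1} + p_{k-2}, q_k = a_k·q_{k-1} + q_{k-2} (p₋₁ = 1, q₋₁ = 0):
  k = 0: a₀ = 5; p₀/q₀ = 5/1; p₀² − 27·q₀² = 25 − 27 = -2.
  k = 1: m = 5, d = 2, a = ⌊(5 + 5)/2⌋ = 5; p/q = (5·5 + 1)/(5·1 + 0) = 26/5; p² − 27·q² = 676 − 675 = 1.
  The first convergent with p² − 27·q² = 1 gives the fundamental solution (x₁, y₁) = (26, 5).
Step 2: Apply the recurrence (x_{n+1}, y_{n+1}) = (x₁x_n + 27y₁y_n, x₁y_n + y₁x_n) repeatedly.
  From (x_1, y_1) = (26, 5): x_2 = 26·26 + 27·5·5 = 1351; y_2 = 26·5 + 5·26 = 260.
  From (x_2, y_2) = (1351, 260): x_3 = 26·1351 + 27·5·260 = 70226; y_3 = 26·260 + 5·1351 = 13515.
  From (x_3, y_3) = (70226, 13515): x_4 = 26·70226 + 27·5·13515 = 3650401; y_4 = 26·13515 + 5·70226 = 702520.
Step 3: Verify x_4² - 27·y_4² = 13325427460801 - 13325427460800 = 1 (should be 1). ✓

(x_1, y_1) = (26, 5); (x_4, y_4) = (3650401, 702520).


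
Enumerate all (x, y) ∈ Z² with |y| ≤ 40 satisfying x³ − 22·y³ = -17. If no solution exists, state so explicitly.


The equation is x³ - 22y³ = -17. For fixed y, x³ = 22·y³ − 17, so a solution requires the RHS to be a perfect cube.
Strategy: iterate y from -40 to 40, compute RHS = 22·y³ − 17, and check whether it is a (positive or negative) perfect cube.
Check small values of y:
  y = 0: RHS = -17 is not a perfect cube.
  y = 1: RHS = 5 is not a perfect cube.
  y = -1: RHS = -39 is not a perfect cube.
  y = 2: RHS = 159 is not a perfect cube.
  y = -2: RHS = -193 is not a perfect cube.
  y = 3: RHS = 577 is not a perfect cube.
  y = -3: RHS = -611 is not a perfect cube.
Continuing the search up to |y| = 40 finds no solutions either.
No (x, y) in the scanned range satisfies the equation.

No integer solutions with |y| ≤ 40.


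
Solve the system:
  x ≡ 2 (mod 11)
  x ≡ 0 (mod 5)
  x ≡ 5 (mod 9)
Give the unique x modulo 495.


Moduli 11, 5, 9 are pairwise coprime; by CRT there is a unique solution modulo M = 11 · 5 · 9 = 495.
Solve pairwise, accumulating the modulus:
  Start with x ≡ 2 (mod 11).
  Combine with x ≡ 0 (mod 5): since gcd(11, 5) = 1, we get a unique residue mod 55.
    Write x = 2 + 11·t and substitute into x ≡ 0 (mod 5): 11·t ≡ 0 − 2 = -2 (mod 5).
    Reduce coefficients mod 5: 1·t ≡ 3 (mod 5).
    So t ≡ 3 (mod 5).
    Then x = 2 + 11·3 = 35, valid modulo lcm(11, 5) = 55: x ≡ 35 (mod 55).
  Combine with x ≡ 5 (mod 9): since gcd(55, 9) = 1, we get a unique residue mod 495.
    Write x = 35 + 55·t and substitute into x ≡ 5 (mod 9): 55·t ≡ 5 − 35 = -30 (mod 9).
    Reduce coefficients mod 9: 1·t ≡ 6 (mod 9).
    So t ≡ 6 (mod 9).
    Then x = 35 + 55·6 = 365, valid modulo lcm(55, 9) = 495: x ≡ 365 (mod 495).
Verify: 365 mod 11 = 2 ✓, 365 mod 5 = 0 ✓, 365 mod 9 = 5 ✓.

x ≡ 365 (mod 495).


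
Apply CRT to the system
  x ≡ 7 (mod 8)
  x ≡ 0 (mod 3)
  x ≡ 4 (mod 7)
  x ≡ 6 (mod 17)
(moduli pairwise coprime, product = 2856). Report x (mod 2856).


Product of moduli M = 8 · 3 · 7 · 17 = 2856.
Merge one congruence at a time:
  Start: x ≡ 7 (mod 8).
  Combine with x ≡ 0 (mod 3); new modulus lcm = 24.
    Write x = 7 + 8·t and substitute into x ≡ 0 (mod 3): 8·t ≡ 0 − 7 = -7 (mod 3).
    Reduce coefficients mod 3: 2·t ≡ 2 (mod 3).
    The inverse of 2 mod 3 is 2 (since 2·2 = 4 = 1·3 + 1), so t ≡ 2·2 = 4 ≡ 1 (mod 3).
    Then x = 7 + 8·1 = 15, valid modulo lcm(8, 3) = 24: x ≡ 15 (mod 24).
  Combine with x ≡ 4 (mod 7); new modulus lcm = 168.
    Write x = 15 + 24·t and substitute into x ≡ 4 (mod 7): 24·t ≡ 4 − 15 = -11 (mod 7).
    Reduce coefficients mod 7: 3·t ≡ 3 (mod 7).
    The inverse of 3 mod 7 is 5 (since 3·5 = 15 = 2·7 + 1), so t ≡ 5·3 = 15 ≡ 1 (mod 7).
    Then x = 15 + 24·1 = 39, valid modulo lcm(24, 7) = 168: x ≡ 39 (mod 168).
  Combine with x ≡ 6 (mod 17); new modulus lcm = 2856.
    Write x = 39 + 168·t and substitute into x ≡ 6 (mod 17): 168·t ≡ 6 − 39 = -33 (mod 17).
    Reduce coefficients mod 17: 15·t ≡ 1 (mod 17).
    The inverse of 15 mod 17 is 8 (since 15·8 = 120 = 7·17 + 1), so t ≡ 8·1 = 8 ≡ 8 (mod 17).
    Then x = 39 + 168·8 = 1383, valid modulo lcm(168, 17) = 2856: x ≡ 1383 (mod 2856).
Verify against each original: 1383 mod 8 = 7, 1383 mod 3 = 0, 1383 mod 7 = 4, 1383 mod 17 = 6.

x ≡ 1383 (mod 2856).


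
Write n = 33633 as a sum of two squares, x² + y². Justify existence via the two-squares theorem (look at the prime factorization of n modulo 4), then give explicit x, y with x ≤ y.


Step 1: Factor n = 33633 = 3^2 · 37 · 101.
Step 2: Check the mod-4 condition on each prime factor: 3 ≡ 3 (mod 4), exponent 2 (must be even); 37 ≡ 1 (mod 4), exponent 1; 101 ≡ 1 (mod 4), exponent 1.
All primes ≡ 3 (mod 4) appear to even exponent (or don't appear), so by the two-squares theorem n IS expressible as a sum of two squares.
Step 3: Build a representation. Group n = k² · m with k = 3 and m = 37 · 101 = 3737 (a product of primes ≡ 1 (mod 4)); a representation of m scales to one of n via (k·x)² + (k·y)² = k²(x² + y²). Each prime p ≡ 1 (mod 4) is itself a sum of two squares; find a² by testing p − a² for a perfect square:
  37: 37 − 1² = 36 = 6² ⇒ 37 = 1² + 6².
  101: 101 − 1² = 100 = 10² ⇒ 101 = 1² + 10².
  Combine using the Brahmagupta–Fibonacci identity (a² + b²)(c² + d²) = (ac − bd)² + (ad + bc)² = (ac + bd)² + (ad − bc)²:
  37 · 101 = 3737: from (1² + 6²)(1² + 10²), take (1·1 − 6·10, 1·10 + 6·1) = (1 − 60, 10 + 6) = (-59, 16); dropping signs (only squares matter) gives (59, 16); check 59² + 16² = 3481 + 256 = 3737 ✓.
  Scale by k = 3: (3·59, 3·16) = (177, 48).
Step 4: Order so x ≤ y and verify: 48² + 177² = 2304 + 31329 = 33633 = n. ✓

n = 33633 = 48² + 177² (one valid representation with x ≤ y).


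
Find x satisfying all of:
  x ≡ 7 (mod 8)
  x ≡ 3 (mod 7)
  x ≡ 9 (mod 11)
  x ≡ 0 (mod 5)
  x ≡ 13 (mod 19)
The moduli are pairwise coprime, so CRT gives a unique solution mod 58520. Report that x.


Product of moduli M = 8 · 7 · 11 · 5 · 19 = 58520.
Merge one congruence at a time:
  Start: x ≡ 7 (mod 8).
  Combine with x ≡ 3 (mod 7); new modulus lcm = 56.
    Write x = 7 + 8·t and substitute into x ≡ 3 (mod 7): 8·t ≡ 3 − 7 = -4 (mod 7).
    Reduce coefficients mod 7: 1·t ≡ 3 (mod 7).
    So t ≡ 3 (mod 7).
    Then x = 7 + 8·3 = 31, valid modulo lcm(8, 7) = 56: x ≡ 31 (mod 56).
  Combine with x ≡ 9 (mod 11); new modulus lcm = 616.
    Write x = 31 + 56·t and substitute into x ≡ 9 (mod 11): 56·t ≡ 9 − 31 = -22 (mod 11).
    Reduce coefficients mod 11: 1·t ≡ 0 (mod 11).
    So t ≡ 0 (mod 11).
    Then x = 31 + 56·0 = 31, valid modulo lcm(56, 11) = 616: x ≡ 31 (mod 616).
  Combine with x ≡ 0 (mod 5); new modulus lcm = 3080.
    Write x = 31 + 616·t and substitute into x ≡ 0 (mod 5): 616·t ≡ 0 − 31 = -31 (mod 5).
    Reduce coefficients mod 5: 1·t ≡ 4 (mod 5).
    So t ≡ 4 (mod 5).
    Then x = 31 + 616·4 = 2495, valid modulo lcm(616, 5) = 3080: x ≡ 2495 (mod 3080).
  Combine with x ≡ 13 (mod 19); new modulus lcm = 58520.
    Write x = 2495 + 3080·t and substitute into x ≡ 13 (mod 19): 3080·t ≡ 13 − 2495 = -2482 (mod 19).
    Reduce coefficients mod 19: 2·t ≡ 7 (mod 19).
    The inverse of 2 mod 19 is 10 (since 2·10 = 20 = 1·19 + 1), so t ≡ 10·7 = 70 ≡ 13 (mod 19).
    Then x = 2495 + 3080·13 = 42535, valid modulo lcm(3080, 19) = 58520: x ≡ 42535 (mod 58520).
Verify against each original: 42535 mod 8 = 7, 42535 mod 7 = 3, 42535 mod 11 = 9, 42535 mod 5 = 0, 42535 mod 19 = 13.

x ≡ 42535 (mod 58520).


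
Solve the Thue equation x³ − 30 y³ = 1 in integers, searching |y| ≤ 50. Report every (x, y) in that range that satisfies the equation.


The equation is x³ - 30y³ = 1. For fixed y, x³ = 30·y³ + 1, so a solution requires the RHS to be a perfect cube.
Strategy: iterate y from -50 to 50, compute RHS = 30·y³ + 1, and check whether it is a (positive or negative) perfect cube.
Check small values of y:
  y = 0: RHS = 1 = (1)³ ⇒ x = 1 works.
  y = 1: RHS = 31 is not a perfect cube.
  y = -1: RHS = -29 is not a perfect cube.
  y = 2: RHS = 241 is not a perfect cube.
  y = -2: RHS = -239 is not a perfect cube.
  y = 3: RHS = 811 is not a perfect cube.
  y = -3: RHS = -809 is not a perfect cube.
Continuing the search up to |y| = 50 finds no further solutions beyond those listed.
Collected solutions: (1, 0).

Solutions (with |y| ≤ 50): (1, 0).


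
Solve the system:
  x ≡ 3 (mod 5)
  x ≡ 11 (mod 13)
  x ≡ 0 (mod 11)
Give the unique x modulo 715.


Moduli 5, 13, 11 are pairwise coprime; by CRT there is a unique solution modulo M = 5 · 13 · 11 = 715.
Solve pairwise, accumulating the modulus:
  Start with x ≡ 3 (mod 5).
  Combine with x ≡ 11 (mod 13): since gcd(5, 13) = 1, we get a unique residue mod 65.
    Write x = 3 + 5·t and substitute into x ≡ 11 (mod 13): 5·t ≡ 11 − 3 = 8 (mod 13).
    The inverse of 5 mod 13 is 8 (since 5·8 = 40 = 3·13 + 1), so t ≡ 8·8 = 64 ≡ 12 (mod 13).
    Then x = 3 + 5·12 = 63, valid modulo lcm(5, 13) = 65: x ≡ 63 (mod 65).
  Combine with x ≡ 0 (mod 11): since gcd(65, 11) = 1, we get a unique residue mod 715.
    Write x = 63 + 65·t and substitute into x ≡ 0 (mod 11): 65·t ≡ 0 − 63 = -63 (mod 11).
    Reduce coefficients mod 11: 10·t ≡ 3 (mod 11).
    The inverse of 10 mod 11 is 10 (since 10·10 = 100 = 9·11 + 1), so t ≡ 10·3 = 30 ≡ 8 (mod 11).
    Then x = 63 + 65·8 = 583, valid modulo lcm(65, 11) = 715: x ≡ 583 (mod 715).
Verify: 583 mod 5 = 3 ✓, 583 mod 13 = 11 ✓, 583 mod 11 = 0 ✓.

x ≡ 583 (mod 715).


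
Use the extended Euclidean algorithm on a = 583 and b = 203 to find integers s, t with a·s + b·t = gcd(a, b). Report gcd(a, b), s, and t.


Euclidean algorithm on (583, 203) — divide until remainder is 0:
  583 = 2 · 203 + 177
  203 = 1 · 177 + 26
  177 = 6 · 26 + 21
  26 = 1 · 21 + 5
  21 = 4 · 5 + 1
  5 = 5 · 1 + 0
gcd(583, 203) = 1.
Track Bezout coefficients alongside the remainders: start with r₀ = 583 = a·1 + b·0 (s = 1, t = 0) and r₁ = 203 = a·0 + b·1 (s = 0, t = 1); each new remainder r_{k+1} = r_{k-1} − q_k·r_k inherits s_{k+1} = s_{k-1} − q_k·s_k, t_{k+1} = t_{k-1} − q_k·t_k, so r_k = a·s_k + b·t_k at every step:
  q = 2: r = 177, s = 1 − 2·0 = 1, t = 0 − 2·1 = -2  (check: 583·1 + 203·(-2) = 177)
  q = 1: r = 26, s = 0 − 1·1 = -1, t = 1 − 1·(-2) = 3  (check: 583·(-1) + 203·3 = 26)
  q = 6: r = 21, s = 1 − 6·(-1) = 7, t = -2 − 6·3 = -20  (check: 583·7 + 203·(-20) = 21)
  q = 1: r = 5, s = -1 − 1·7 = -8, t = 3 − 1·(-20) = 23  (check: 583·(-8) + 203·23 = 5)
  q = 4: r = 1, s = 7 − 4·(-8) = 39, t = -20 − 4·23 = -112  (check: 583·39 + 203·(-112) = 1)
The row with r = 1 (the gcd) gives the Bezout coefficients s = 39, t = -112.
Result: 583 · (39) + 203 · (-112) = 1.

gcd(583, 203) = 1; s = 39, t = -112 (check: 583·39 + 203·(-112) = 1).


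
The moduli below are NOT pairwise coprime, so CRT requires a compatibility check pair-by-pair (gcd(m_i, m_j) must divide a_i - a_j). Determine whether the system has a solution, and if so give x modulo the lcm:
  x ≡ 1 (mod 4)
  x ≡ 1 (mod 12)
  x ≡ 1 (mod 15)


Moduli 4, 12, 15 are not pairwise coprime, so CRT works modulo lcm(m_i) when all pairwise compatibility conditions hold.
Pairwise compatibility: gcd(m_i, m_j) must divide a_i - a_j for every pair.
Merge one congruence at a time:
  Start: x ≡ 1 (mod 4).
  Combine with x ≡ 1 (mod 12): gcd(4, 12) = 4; 1 - 1 = 0, which IS divisible by 4, so compatible.
    Write x = 1 + 4·t and substitute into x ≡ 1 (mod 12): 4·t ≡ 1 − 1 = 0 (mod 12).
    Divide the congruence (and modulus) by g = 4: 1·t ≡ 0 (mod 3).
    So t ≡ 0 (mod 3).
    Then x = 1 + 4·0 = 1, valid modulo lcm(4, 12) = 12: x ≡ 1 (mod 12).
  Combine with x ≡ 1 (mod 15): gcd(12, 15) = 3; 1 - 1 = 0, which IS divisible by 3, so compatible.
    Write x = 1 + 12·t and substitute into x ≡ 1 (mod 15): 12·t ≡ 1 − 1 = 0 (mod 15).
    Divide the congruence (and modulus) by g = 3: 4·t ≡ 0 (mod 5).
    The inverse of 4 mod 5 is 4 (since 4·4 = 16 = 3·5 + 1), so t ≡ 4·0 = 0 ≡ 0 (mod 5).
    Then x = 1 + 12·0 = 1, valid modulo lcm(12, 15) = 60: x ≡ 1 (mod 60).
Verify: 1 mod 4 = 1, 1 mod 12 = 1, 1 mod 15 = 1.

x ≡ 1 (mod 60).
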